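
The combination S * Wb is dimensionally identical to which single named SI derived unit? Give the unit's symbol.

S = 1/Ω (conductance is reciprocal resistance),
    = kg⁻¹·m⁻²·s³·A².
Wb = V·s (flux: a volt is a weber per second),
    = kg·m²·s⁻²·A⁻¹.
Combining: S·Wb = (kg⁻¹·m⁻²·s³·A²) · (kg·m²·s⁻²·A⁻¹) = s·A.
s·A is the base-SI form of the coulomb.

C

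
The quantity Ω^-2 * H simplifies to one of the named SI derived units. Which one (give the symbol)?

F

Ω = V/A (resistance = voltage per current),
    = kg·m²·s⁻³·A⁻².
So Ω⁻² = kg⁻²·m⁻⁴·s⁶·A⁴.
H = Wb/A (inductance = flux per current),
    = kg·m²·s⁻²·A⁻².
Combining: Ω⁻²·H = (kg⁻²·m⁻⁴·s⁶·A⁴) · (kg·m²·s⁻²·A⁻²) = kg⁻¹·m⁻²·s⁴·A².
kg⁻¹·m⁻²·s⁴·A² is the base-SI form of the farad.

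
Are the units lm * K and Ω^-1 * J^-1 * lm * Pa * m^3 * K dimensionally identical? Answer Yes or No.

Left side:
  lm = cd.
  Combining: lm·K = cd · K = K·cd.
Right side:
  Ω = kg·m²·s⁻³·A⁻².
  So Ω⁻¹ = kg⁻¹·m⁻²·s³·A².
  J = kg·m²·s⁻².
  So J⁻¹ = kg⁻¹·m⁻²·s².
  lm = cd.
  Pa = kg·m⁻¹·s⁻².
  Combining: Ω⁻¹·J⁻¹·lm·Pa·m³·K = (kg⁻¹·m⁻²·s³·A²) · (kg⁻¹·m⁻²·s²) · cd · (kg·m⁻¹·s⁻²) · m³ · K = kg⁻¹·m⁻²·s³·A²·K·cd.
Left is K·cd; right is kg⁻¹·m⁻²·s³·A²·K·cd — different.

No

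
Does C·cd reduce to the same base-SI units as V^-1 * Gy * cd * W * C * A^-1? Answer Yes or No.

Left side:
  C = s·A.
  Combining: C·cd = (s·A) · cd = s·A·cd.
Right side:
  V = kg·m²·s⁻³·A⁻¹.
  So V⁻¹ = kg⁻¹·m⁻²·s³·A.
  Gy = m²·s⁻².
  W = kg·m²·s⁻³.
  C = s·A.
  Combining: V⁻¹·Gy·cd·W·C·A⁻¹ = (kg⁻¹·m⁻²·s³·A) · (m²·s⁻²) · cd · (kg·m²·s⁻³) · (s·A) · A⁻¹ = m²·s⁻¹·A·cd.
Left is s·A·cd; right is m²·s⁻¹·A·cd — different.

No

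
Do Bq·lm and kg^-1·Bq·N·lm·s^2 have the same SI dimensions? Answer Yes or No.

Left side:
  Bq = 1/s = s⁻¹ (activity is decays per second).
  lm = cd·sr = cd (luminous flux; sr is dimensionless).
  Combining: Bq·lm = s⁻¹ · cd = s⁻¹·cd.
Right side:
  Bq = 1/s = s⁻¹ (activity is decays per second).
  N = kg·m/s² = kg·m·s⁻² (force = mass × acceleration).
  lm = cd·sr = cd (luminous flux; sr is dimensionless).
  Combining: kg⁻¹·Bq·N·lm·s² = kg⁻¹ · s⁻¹ · (kg·m·s⁻²) · cd · s² = m·s⁻¹·cd.
Left is s⁻¹·cd; right is m·s⁻¹·cd — different.

No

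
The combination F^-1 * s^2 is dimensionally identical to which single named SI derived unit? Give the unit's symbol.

F = C/V (capacitance = charge per voltage),
    = A·s/(kg·m²·s⁻³·A⁻¹) (substituting C and V),
    = kg⁻¹·m⁻²·s⁴·A².
So F⁻¹ = kg·m²·s⁻⁴·A⁻².
Combining: F⁻¹·s² = (kg·m²·s⁻⁴·A⁻²) · s² = kg·m²·s⁻²·A⁻².
kg·m²·s⁻²·A⁻² is the base-SI form of the henry.

H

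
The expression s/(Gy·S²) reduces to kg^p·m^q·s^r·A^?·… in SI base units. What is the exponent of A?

-4

Gy = m²·s⁻².
So Gy⁻¹ = m⁻²·s².
S = kg⁻¹·m⁻²·s³·A².
So S⁻² = kg²·m⁴·s⁻⁶·A⁻⁴.
Combining: Gy⁻¹·S⁻²·s = (m⁻²·s²) · (kg²·m⁴·s⁻⁶·A⁻⁴) · s = kg²·m²·s⁻³·A⁻⁴.
The exponent of A is -4.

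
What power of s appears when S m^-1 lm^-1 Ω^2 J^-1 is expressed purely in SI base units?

-1

S = 1/Ω (conductance is reciprocal resistance),
    = kg⁻¹·m⁻²·s³·A².
lm = cd·sr = cd (luminous flux; sr is dimensionless).
So lm⁻¹ = cd⁻¹.
Ω = V/A (resistance = voltage per current),
    = kg·m²·s⁻³·A⁻².
So Ω² = kg²·m⁴·s⁻⁶·A⁻⁴.
J = N·m (work = force × distance),
    = kg·m²·s⁻².
So J⁻¹ = kg⁻¹·m⁻²·s².
Combining: S·m⁻¹·lm⁻¹·Ω²·J⁻¹ = (kg⁻¹·m⁻²·s³·A²) · m⁻¹ · cd⁻¹ · (kg²·m⁴·s⁻⁶·A⁻⁴) · (kg⁻¹·m⁻²·s²) = m⁻¹·s⁻¹·A⁻²·cd⁻¹.
The exponent of s is -1.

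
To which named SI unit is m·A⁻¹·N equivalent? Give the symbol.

N = kg·m·s⁻².
Combining: m·A⁻¹·N = m · A⁻¹ · (kg·m·s⁻²) = kg·m²·s⁻²·A⁻¹.
kg·m²·s⁻²·A⁻¹ is the base-SI form of the weber.

Wb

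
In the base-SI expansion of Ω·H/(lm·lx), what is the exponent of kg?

Ω = V/A (resistance = voltage per current),
    = kg·m²·s⁻³·A⁻².
lm = cd·sr = cd (luminous flux; sr is dimensionless).
So lm⁻¹ = cd⁻¹.
H = Wb/A (inductance = flux per current),
    = kg·m²·s⁻²·A⁻².
lx = lm/m² (illuminance = luminous flux per area),
    = m⁻²·cd.
So lx⁻¹ = m²·cd⁻¹.
Combining: Ω·lm⁻¹·H·lx⁻¹ = (kg·m²·s⁻³·A⁻²) · cd⁻¹ · (kg·m²·s⁻²·A⁻²) · (m²·cd⁻¹) = kg²·m⁶·s⁻⁵·A⁻⁴·cd⁻².
The exponent of kg is 2.

2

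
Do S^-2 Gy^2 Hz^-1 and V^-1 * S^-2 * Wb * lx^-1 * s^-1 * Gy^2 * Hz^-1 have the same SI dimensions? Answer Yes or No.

No

Left side:
  S = 1/Ω (conductance is reciprocal resistance),
      = kg⁻¹·m⁻²·s³·A².
  So S⁻² = kg²·m⁴·s⁻⁶·A⁻⁴.
  Gy = J/kg (absorbed dose = energy per mass),
      = m²·s⁻².
  So Gy² = m⁴·s⁻⁴.
  Hz = 1/s = s⁻¹ (frequency is cycles per second).
  So Hz⁻¹ = s.
  Combining: S⁻²·Gy²·Hz⁻¹ = (kg²·m⁴·s⁻⁶·A⁻⁴) · (m⁴·s⁻⁴) · s = kg²·m⁸·s⁻⁹·A⁻⁴.
Right side:
  V = kg·m²·s⁻³·A⁻¹.
  So V⁻¹ = kg⁻¹·m⁻²·s³·A.
  S = kg⁻¹·m⁻²·s³·A².
  So S⁻² = kg²·m⁴·s⁻⁶·A⁻⁴.
  Wb = kg·m²·s⁻²·A⁻¹.
  lx = m⁻²·cd.
  So lx⁻¹ = m²·cd⁻¹.
  Gy = m²·s⁻².
  So Gy² = m⁴·s⁻⁴.
  Hz = s⁻¹.
  So Hz⁻¹ = s.
  Combining: V⁻¹·S⁻²·Wb·lx⁻¹·s⁻¹·Gy²·Hz⁻¹ = (kg⁻¹·m⁻²·s³·A) · (kg²·m⁴·s⁻⁶·A⁻⁴) · (kg·m²·s⁻²·A⁻¹) · (m²·cd⁻¹) · s⁻¹ · (m⁴·s⁻⁴) · s = kg²·m¹⁰·s⁻⁹·A⁻⁴·cd⁻¹.
Left is kg²·m⁸·s⁻⁹·A⁻⁴; right is kg²·m¹⁰·s⁻⁹·A⁻⁴·cd⁻¹ — different.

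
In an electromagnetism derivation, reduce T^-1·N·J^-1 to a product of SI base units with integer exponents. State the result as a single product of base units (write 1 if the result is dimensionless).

T = kg·s⁻²·A⁻¹.
So T⁻¹ = kg⁻¹·s²·A.
N = kg·m·s⁻².
J = kg·m²·s⁻².
So J⁻¹ = kg⁻¹·m⁻²·s².
Combining: T⁻¹·N·J⁻¹ = (kg⁻¹·s²·A) · (kg·m·s⁻²) · (kg⁻¹·m⁻²·s²) = kg⁻¹·m⁻¹·s²·A.

kg⁻¹·m⁻¹·s²·A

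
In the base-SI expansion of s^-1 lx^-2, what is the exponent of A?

lx = lm/m² (illuminance = luminous flux per area),
    = m⁻²·cd.
So lx⁻² = m⁴·cd⁻².
Combining: s⁻¹·lx⁻² = s⁻¹ · (m⁴·cd⁻²) = m⁴·s⁻¹·cd⁻².
The exponent of A is 0.

0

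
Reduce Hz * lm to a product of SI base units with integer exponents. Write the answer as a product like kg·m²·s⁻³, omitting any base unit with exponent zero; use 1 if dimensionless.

s⁻¹·cd

Hz = 1/s = s⁻¹ (frequency is cycles per second).
lm = cd·sr = cd (luminous flux; sr is dimensionless).
Combining: Hz·lm = s⁻¹ · cd = s⁻¹·cd.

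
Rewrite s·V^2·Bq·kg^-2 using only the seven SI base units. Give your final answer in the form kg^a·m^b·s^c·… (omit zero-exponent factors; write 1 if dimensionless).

m⁴·s⁻⁶·A⁻²

V = W/A (potential = power per current),
    = kg·m²·s⁻³·A⁻¹.
So V² = kg²·m⁴·s⁻⁶·A⁻².
Bq = 1/s = s⁻¹ (activity is decays per second).
Combining: s·V²·Bq·kg⁻² = s · (kg²·m⁴·s⁻⁶·A⁻²) · s⁻¹ · kg⁻² = m⁴·s⁻⁶·A⁻².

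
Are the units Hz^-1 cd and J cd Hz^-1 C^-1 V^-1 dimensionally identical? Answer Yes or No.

Left side:
  Hz = s⁻¹.
  So Hz⁻¹ = s.
  Combining: Hz⁻¹·cd = s · cd = s·cd.
Right side:
  J = N·m (work = force × distance),
      = kg·m²·s⁻².
  Hz = 1/s = s⁻¹ (frequency is cycles per second).
  So Hz⁻¹ = s.
  C = A·s = s·A (charge = current × time).
  So C⁻¹ = s⁻¹·A⁻¹.
  V = W/A (potential = power per current),
      = kg·m²·s⁻³·A⁻¹.
  So V⁻¹ = kg⁻¹·m⁻²·s³·A.
  Combining: J·cd·Hz⁻¹·C⁻¹·V⁻¹ = (kg·m²·s⁻²) · cd · s · (s⁻¹·A⁻¹) · (kg⁻¹·m⁻²·s³·A) = s·cd.
Both reduce to s·cd.

Yes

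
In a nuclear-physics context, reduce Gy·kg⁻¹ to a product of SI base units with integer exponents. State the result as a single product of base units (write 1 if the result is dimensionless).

Gy = m²·s⁻².
Combining: Gy·kg⁻¹ = (m²·s⁻²) · kg⁻¹ = kg⁻¹·m²·s⁻².

kg⁻¹·m²·s⁻²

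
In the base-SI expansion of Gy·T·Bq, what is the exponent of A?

-1

Gy = m²·s⁻².
T = kg·s⁻²·A⁻¹.
Bq = s⁻¹.
Combining: Gy·T·Bq = (m²·s⁻²) · (kg·s⁻²·A⁻¹) · s⁻¹ = kg·m²·s⁻⁵·A⁻¹.
The exponent of A is -1.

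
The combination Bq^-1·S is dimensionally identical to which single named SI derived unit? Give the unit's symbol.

F

Bq = 1/s = s⁻¹ (activity is decays per second).
So Bq⁻¹ = s.
S = 1/Ω (conductance is reciprocal resistance),
    = kg⁻¹·m⁻²·s³·A².
Combining: Bq⁻¹·S = s · (kg⁻¹·m⁻²·s³·A²) = kg⁻¹·m⁻²·s⁴·A².
kg⁻¹·m⁻²·s⁴·A² is the base-SI form of the farad.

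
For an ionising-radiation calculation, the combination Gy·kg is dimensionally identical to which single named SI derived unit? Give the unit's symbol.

Gy = J/kg (absorbed dose = energy per mass),
    = m²·s⁻².
Combining: Gy·kg = (m²·s⁻²) · kg = kg·m²·s⁻².
kg·m²·s⁻² is the base-SI form of the joule.

J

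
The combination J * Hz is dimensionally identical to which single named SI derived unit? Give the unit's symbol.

J = N·m (work = force × distance),
    = kg·m²·s⁻².
Hz = 1/s = s⁻¹ (frequency is cycles per second).
Combining: J·Hz = (kg·m²·s⁻²) · s⁻¹ = kg·m²·s⁻³.
kg·m²·s⁻³ is the base-SI form of the watt.

W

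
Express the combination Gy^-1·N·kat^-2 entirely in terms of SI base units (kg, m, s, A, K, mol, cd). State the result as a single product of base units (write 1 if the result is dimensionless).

Gy = J/kg (absorbed dose = energy per mass),
    = m²·s⁻².
So Gy⁻¹ = m⁻²·s².
N = kg·m/s² = kg·m·s⁻² (force = mass × acceleration).
kat = mol/s = s⁻¹·mol (catalytic activity).
So kat⁻² = s²·mol⁻².
Combining: Gy⁻¹·N·kat⁻² = (m⁻²·s²) · (kg·m·s⁻²) · (s²·mol⁻²) = kg·m⁻¹·s²·mol⁻².

kg·m⁻¹·s²·mol⁻²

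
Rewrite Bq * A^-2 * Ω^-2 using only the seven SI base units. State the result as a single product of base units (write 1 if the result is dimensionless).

Bq = s⁻¹.
Ω = kg·m²·s⁻³·A⁻².
So Ω⁻² = kg⁻²·m⁻⁴·s⁶·A⁴.
Combining: Bq·A⁻²·Ω⁻² = s⁻¹ · A⁻² · (kg⁻²·m⁻⁴·s⁶·A⁴) = kg⁻²·m⁻⁴·s⁵·A².

kg⁻²·m⁻⁴·s⁵·A²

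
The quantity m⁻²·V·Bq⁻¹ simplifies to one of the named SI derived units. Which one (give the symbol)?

T

V = kg·m²·s⁻³·A⁻¹.
Bq = s⁻¹.
So Bq⁻¹ = s.
Combining: m⁻²·V·Bq⁻¹ = m⁻² · (kg·m²·s⁻³·A⁻¹) · s = kg·s⁻²·A⁻¹.
kg·s⁻²·A⁻¹ is the base-SI form of the tesla.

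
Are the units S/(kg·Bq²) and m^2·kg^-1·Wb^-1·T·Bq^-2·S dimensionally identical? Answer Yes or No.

Left side:
  Bq = s⁻¹.
  So Bq⁻² = s².
  S = kg⁻¹·m⁻²·s³·A².
  Combining: kg⁻¹·Bq⁻²·S = kg⁻¹ · s² · (kg⁻¹·m⁻²·s³·A²) = kg⁻²·m⁻²·s⁵·A².
Right side:
  Wb = V·s (flux: a volt is a weber per second),
      = kg·m²·s⁻²·A⁻¹.
  So Wb⁻¹ = kg⁻¹·m⁻²·s²·A.
  T = Wb/m² (flux density = flux per area),
      = kg·s⁻²·A⁻¹.
  Bq = 1/s = s⁻¹ (activity is decays per second).
  So Bq⁻² = s².
  S = 1/Ω (conductance is reciprocal resistance),
      = kg⁻¹·m⁻²·s³·A².
  Combining: m²·kg⁻¹·Wb⁻¹·T·Bq⁻²·S = m² · kg⁻¹ · (kg⁻¹·m⁻²·s²·A) · (kg·s⁻²·A⁻¹) · s² · (kg⁻¹·m⁻²·s³·A²) = kg⁻²·m⁻²·s⁵·A².
Both reduce to kg⁻²·m⁻²·s⁵·A².

Yes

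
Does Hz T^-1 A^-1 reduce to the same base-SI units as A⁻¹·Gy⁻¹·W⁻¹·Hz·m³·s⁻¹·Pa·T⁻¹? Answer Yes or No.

No

Left side:
  Hz = 1/s = s⁻¹ (frequency is cycles per second).
  T = Wb/m² (flux density = flux per area),
      = kg·s⁻²·A⁻¹.
  So T⁻¹ = kg⁻¹·s²·A.
  Combining: Hz·T⁻¹·A⁻¹ = s⁻¹ · (kg⁻¹·s²·A) · A⁻¹ = kg⁻¹·s.
Right side:
  Gy = J/kg (absorbed dose = energy per mass),
      = m²·s⁻².
  So Gy⁻¹ = m⁻²·s².
  W = J/s (power = energy per time),
      = kg·m²·s⁻³.
  So W⁻¹ = kg⁻¹·m⁻²·s³.
  Hz = 1/s = s⁻¹ (frequency is cycles per second).
  Pa = N/m² (pressure = force per area),
      = kg·m⁻¹·s⁻².
  T = Wb/m² (flux density = flux per area),
      = kg·s⁻²·A⁻¹.
  So T⁻¹ = kg⁻¹·s²·A.
  Combining: A⁻¹·Gy⁻¹·W⁻¹·Hz·m³·s⁻¹·Pa·T⁻¹ = A⁻¹ · (m⁻²·s²) · (kg⁻¹·m⁻²·s³) · s⁻¹ · m³ · s⁻¹ · (kg·m⁻¹·s⁻²) · (kg⁻¹·s²·A) = kg⁻¹·m⁻²·s³.
Left is kg⁻¹·s; right is kg⁻¹·m⁻²·s³ — different.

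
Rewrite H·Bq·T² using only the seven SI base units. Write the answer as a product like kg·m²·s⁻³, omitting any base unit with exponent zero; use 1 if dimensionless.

H = kg·m²·s⁻²·A⁻².
Bq = s⁻¹.
T = kg·s⁻²·A⁻¹.
So T² = kg²·s⁻⁴·A⁻².
Combining: H·Bq·T² = (kg·m²·s⁻²·A⁻²) · s⁻¹ · (kg²·s⁻⁴·A⁻²) = kg³·m²·s⁻⁷·A⁻⁴.

kg³·m²·s⁻⁷·A⁻⁴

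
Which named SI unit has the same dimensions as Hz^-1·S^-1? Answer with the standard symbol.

H

Hz = s⁻¹.
So Hz⁻¹ = s.
S = kg⁻¹·m⁻²·s³·A².
So S⁻¹ = kg·m²·s⁻³·A⁻².
Combining: Hz⁻¹·S⁻¹ = s · (kg·m²·s⁻³·A⁻²) = kg·m²·s⁻²·A⁻².
kg·m²·s⁻²·A⁻² is the base-SI form of the henry.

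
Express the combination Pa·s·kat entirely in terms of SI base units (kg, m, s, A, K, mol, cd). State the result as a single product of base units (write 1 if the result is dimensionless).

Pa = N/m² (pressure = force per area),
    = kg·m⁻¹·s⁻².
kat = mol/s = s⁻¹·mol (catalytic activity).
Combining: Pa·s·kat = (kg·m⁻¹·s⁻²) · s · (s⁻¹·mol) = kg·m⁻¹·s⁻²·mol.

kg·m⁻¹·s⁻²·mol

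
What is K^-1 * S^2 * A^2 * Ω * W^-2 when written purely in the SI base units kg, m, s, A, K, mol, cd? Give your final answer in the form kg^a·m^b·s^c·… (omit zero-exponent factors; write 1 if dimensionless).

S = kg⁻¹·m⁻²·s³·A².
So S² = kg⁻²·m⁻⁴·s⁶·A⁴.
Ω = kg·m²·s⁻³·A⁻².
W = kg·m²·s⁻³.
So W⁻² = kg⁻²·m⁻⁴·s⁶.
Combining: K⁻¹·S²·A²·Ω·W⁻² = K⁻¹ · (kg⁻²·m⁻⁴·s⁶·A⁴) · A² · (kg·m²·s⁻³·A⁻²) · (kg⁻²·m⁻⁴·s⁶) = kg⁻³·m⁻⁶·s⁹·A⁴·K⁻¹.

kg⁻³·m⁻⁶·s⁹·A⁴·K⁻¹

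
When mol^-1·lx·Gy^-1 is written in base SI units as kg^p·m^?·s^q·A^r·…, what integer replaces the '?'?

-4

lx = lm/m² (illuminance = luminous flux per area),
    = m⁻²·cd.
Gy = J/kg (absorbed dose = energy per mass),
    = m²·s⁻².
So Gy⁻¹ = m⁻²·s².
Combining: mol⁻¹·lx·Gy⁻¹ = mol⁻¹ · (m⁻²·cd) · (m⁻²·s²) = m⁻⁴·s²·mol⁻¹·cd.
The exponent of m is -4.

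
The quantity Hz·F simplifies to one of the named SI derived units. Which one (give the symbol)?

Hz = 1/s = s⁻¹ (frequency is cycles per second).
F = C/V (capacitance = charge per voltage),
    = A·s/(kg·m²·s⁻³·A⁻¹) (substituting C and V),
    = kg⁻¹·m⁻²·s⁴·A².
Combining: Hz·F = s⁻¹ · (kg⁻¹·m⁻²·s⁴·A²) = kg⁻¹·m⁻²·s³·A².
kg⁻¹·m⁻²·s³·A² is the base-SI form of the siemens.

S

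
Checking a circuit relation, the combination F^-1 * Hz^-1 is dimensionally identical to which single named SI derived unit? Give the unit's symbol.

F = C/V (capacitance = charge per voltage),
    = A·s/(kg·m²·s⁻³·A⁻¹) (substituting C and V),
    = kg⁻¹·m⁻²·s⁴·A².
So F⁻¹ = kg·m²·s⁻⁴·A⁻².
Hz = 1/s = s⁻¹ (frequency is cycles per second).
So Hz⁻¹ = s.
Combining: F⁻¹·Hz⁻¹ = (kg·m²·s⁻⁴·A⁻²) · s = kg·m²·s⁻³·A⁻².
kg·m²·s⁻³·A⁻² is the base-SI form of the ohm.

Ω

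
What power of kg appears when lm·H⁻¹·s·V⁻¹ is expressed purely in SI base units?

lm = cd.
H = kg·m²·s⁻²·A⁻².
So H⁻¹ = kg⁻¹·m⁻²·s²·A².
V = kg·m²·s⁻³·A⁻¹.
So V⁻¹ = kg⁻¹·m⁻²·s³·A.
Combining: lm·H⁻¹·s·V⁻¹ = cd · (kg⁻¹·m⁻²·s²·A²) · s · (kg⁻¹·m⁻²·s³·A) = kg⁻²·m⁻⁴·s⁶·A³·cd.
The exponent of kg is -2.

-2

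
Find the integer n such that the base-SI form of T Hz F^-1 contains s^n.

-7

T = kg·s⁻²·A⁻¹.
Hz = s⁻¹.
F = kg⁻¹·m⁻²·s⁴·A².
So F⁻¹ = kg·m²·s⁻⁴·A⁻².
Combining: T·Hz·F⁻¹ = (kg·s⁻²·A⁻¹) · s⁻¹ · (kg·m²·s⁻⁴·A⁻²) = kg²·m²·s⁻⁷·A⁻³.
The exponent of s is -7.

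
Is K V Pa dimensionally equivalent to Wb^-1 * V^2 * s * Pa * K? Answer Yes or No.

Left side:
  V = kg·m²·s⁻³·A⁻¹.
  Pa = kg·m⁻¹·s⁻².
  Combining: K·V·Pa = K · (kg·m²·s⁻³·A⁻¹) · (kg·m⁻¹·s⁻²) = kg²·m·s⁻⁵·A⁻¹·K.
Right side:
  Wb = V·s (flux: a volt is a weber per second),
      = kg·m²·s⁻²·A⁻¹.
  So Wb⁻¹ = kg⁻¹·m⁻²·s²·A.
  V = W/A (potential = power per current),
      = kg·m²·s⁻³·A⁻¹.
  So V² = kg²·m⁴·s⁻⁶·A⁻².
  Pa = N/m² (pressure = force per area),
      = kg·m⁻¹·s⁻².
  Combining: Wb⁻¹·V²·s·Pa·K = (kg⁻¹·m⁻²·s²·A) · (kg²·m⁴·s⁻⁶·A⁻²) · s · (kg·m⁻¹·s⁻²) · K = kg²·m·s⁻⁵·A⁻¹·K.
Both reduce to kg²·m·s⁻⁵·A⁻¹·K.

Yes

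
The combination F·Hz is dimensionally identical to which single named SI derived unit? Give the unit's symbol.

S

F = C/V (capacitance = charge per voltage),
    = A·s/(kg·m²·s⁻³·A⁻¹) (substituting C and V),
    = kg⁻¹·m⁻²·s⁴·A².
Hz = 1/s = s⁻¹ (frequency is cycles per second).
Combining: F·Hz = (kg⁻¹·m⁻²·s⁴·A²) · s⁻¹ = kg⁻¹·m⁻²·s³·A².
kg⁻¹·m⁻²·s³·A² is the base-SI form of the siemens.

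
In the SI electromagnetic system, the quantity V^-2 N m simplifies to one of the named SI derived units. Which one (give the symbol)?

V = W/A (potential = power per current),
    = kg·m²·s⁻³·A⁻¹.
So V⁻² = kg⁻²·m⁻⁴·s⁶·A².
N = kg·m/s² = kg·m·s⁻² (force = mass × acceleration).
Combining: V⁻²·N·m = (kg⁻²·m⁻⁴·s⁶·A²) · (kg·m·s⁻²) · m = kg⁻¹·m⁻²·s⁴·A².
kg⁻¹·m⁻²·s⁴·A² is the base-SI form of the farad.

F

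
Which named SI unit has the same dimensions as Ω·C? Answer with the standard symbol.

Ω = kg·m²·s⁻³·A⁻².
C = s·A.
Combining: Ω·C = (kg·m²·s⁻³·A⁻²) · (s·A) = kg·m²·s⁻²·A⁻¹.
kg·m²·s⁻²·A⁻¹ is the base-SI form of the weber.

Wb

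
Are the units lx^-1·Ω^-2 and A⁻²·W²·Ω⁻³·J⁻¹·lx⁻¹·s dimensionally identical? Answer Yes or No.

Yes

Left side:
  lx = lm/m² (illuminance = luminous flux per area),
      = m⁻²·cd.
  So lx⁻¹ = m²·cd⁻¹.
  Ω = V/A (resistance = voltage per current),
      = kg·m²·s⁻³·A⁻².
  So Ω⁻² = kg⁻²·m⁻⁴·s⁶·A⁴.
  Combining: lx⁻¹·Ω⁻² = (m²·cd⁻¹) · (kg⁻²·m⁻⁴·s⁶·A⁴) = kg⁻²·m⁻²·s⁶·A⁴·cd⁻¹.
Right side:
  W = kg·m²·s⁻³.
  So W² = kg²·m⁴·s⁻⁶.
  Ω = kg·m²·s⁻³·A⁻².
  So Ω⁻³ = kg⁻³·m⁻⁶·s⁹·A⁶.
  J = kg·m²·s⁻².
  So J⁻¹ = kg⁻¹·m⁻²·s².
  lx = m⁻²·cd.
  So lx⁻¹ = m²·cd⁻¹.
  Combining: A⁻²·W²·Ω⁻³·J⁻¹·lx⁻¹·s = A⁻² · (kg²·m⁴·s⁻⁶) · (kg⁻³·m⁻⁶·s⁹·A⁶) · (kg⁻¹·m⁻²·s²) · (m²·cd⁻¹) · s = kg⁻²·m⁻²·s⁶·A⁴·cd⁻¹.
Both reduce to kg⁻²·m⁻²·s⁶·A⁴·cd⁻¹.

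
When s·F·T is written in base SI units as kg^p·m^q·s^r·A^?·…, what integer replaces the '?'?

F = kg⁻¹·m⁻²·s⁴·A².
T = kg·s⁻²·A⁻¹.
Combining: s·F·T = s · (kg⁻¹·m⁻²·s⁴·A²) · (kg·s⁻²·A⁻¹) = m⁻²·s³·A.
The exponent of A is 1.

1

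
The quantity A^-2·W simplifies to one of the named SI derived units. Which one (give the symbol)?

W = J/s (power = energy per time),
    = kg·m²·s⁻³.
Combining: A⁻²·W = A⁻² · (kg·m²·s⁻³) = kg·m²·s⁻³·A⁻².
kg·m²·s⁻³·A⁻² is the base-SI form of the ohm.

Ω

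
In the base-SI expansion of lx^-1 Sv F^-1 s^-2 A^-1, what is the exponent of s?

lx = m⁻²·cd.
So lx⁻¹ = m²·cd⁻¹.
Sv = m²·s⁻².
F = kg⁻¹·m⁻²·s⁴·A².
So F⁻¹ = kg·m²·s⁻⁴·A⁻².
Combining: lx⁻¹·Sv·F⁻¹·s⁻²·A⁻¹ = (m²·cd⁻¹) · (m²·s⁻²) · (kg·m²·s⁻⁴·A⁻²) · s⁻² · A⁻¹ = kg·m⁶·s⁻⁸·A⁻³·cd⁻¹.
The exponent of s is -8.

-8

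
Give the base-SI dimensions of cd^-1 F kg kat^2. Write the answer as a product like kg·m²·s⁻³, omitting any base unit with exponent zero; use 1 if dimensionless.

F = kg⁻¹·m⁻²·s⁴·A².
kat = s⁻¹·mol.
So kat² = s⁻²·mol².
Combining: cd⁻¹·F·kg·kat² = cd⁻¹ · (kg⁻¹·m⁻²·s⁴·A²) · kg · (s⁻²·mol²) = m⁻²·s²·A²·mol²·cd⁻¹.

m⁻²·s²·A²·mol²·cd⁻¹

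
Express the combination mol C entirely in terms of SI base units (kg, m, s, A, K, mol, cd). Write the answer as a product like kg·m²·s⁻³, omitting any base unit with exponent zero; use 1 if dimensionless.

C = A·s = s·A (charge = current × time).
Combining: mol·C = mol · (s·A) = s·A·mol.

s·A·mol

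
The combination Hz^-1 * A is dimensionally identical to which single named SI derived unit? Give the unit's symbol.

C

Hz = s⁻¹.
So Hz⁻¹ = s.
Combining: Hz⁻¹·A = s · A = s·A.
s·A is the base-SI form of the coulomb.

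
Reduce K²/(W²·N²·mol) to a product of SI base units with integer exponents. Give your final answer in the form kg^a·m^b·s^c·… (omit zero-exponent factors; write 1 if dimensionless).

W = J/s (power = energy per time),
    = kg·m²·s⁻³.
So W⁻² = kg⁻²·m⁻⁴·s⁶.
N = kg·m/s² = kg·m·s⁻² (force = mass × acceleration).
So N⁻² = kg⁻²·m⁻²·s⁴.
Combining: W⁻²·N⁻²·K²·mol⁻¹ = (kg⁻²·m⁻⁴·s⁶) · (kg⁻²·m⁻²·s⁴) · K² · mol⁻¹ = kg⁻⁴·m⁻⁶·s¹⁰·K²·mol⁻¹.

kg⁻⁴·m⁻⁶·s¹⁰·K²·mol⁻¹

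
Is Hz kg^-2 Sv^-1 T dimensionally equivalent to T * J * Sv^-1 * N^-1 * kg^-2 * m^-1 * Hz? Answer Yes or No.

Yes

Left side:
  Hz = 1/s = s⁻¹ (frequency is cycles per second).
  Sv = J/kg (equivalent dose = energy per mass),
      = m²·s⁻².
  So Sv⁻¹ = m⁻²·s².
  T = Wb/m² (flux density = flux per area),
      = kg·s⁻²·A⁻¹.
  Combining: Hz·kg⁻²·Sv⁻¹·T = s⁻¹ · kg⁻² · (m⁻²·s²) · (kg·s⁻²·A⁻¹) = kg⁻¹·m⁻²·s⁻¹·A⁻¹.
Right side:
  T = kg·s⁻²·A⁻¹.
  J = kg·m²·s⁻².
  Sv = m²·s⁻².
  So Sv⁻¹ = m⁻²·s².
  N = kg·m·s⁻².
  So N⁻¹ = kg⁻¹·m⁻¹·s².
  Hz = s⁻¹.
  Combining: T·J·Sv⁻¹·N⁻¹·kg⁻²·m⁻¹·Hz = (kg·s⁻²·A⁻¹) · (kg·m²·s⁻²) · (m⁻²·s²) · (kg⁻¹·m⁻¹·s²) · kg⁻² · m⁻¹ · s⁻¹ = kg⁻¹·m⁻²·s⁻¹·A⁻¹.
Both reduce to kg⁻¹·m⁻²·s⁻¹·A⁻¹.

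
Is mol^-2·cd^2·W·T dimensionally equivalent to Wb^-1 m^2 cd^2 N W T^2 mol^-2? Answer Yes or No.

Left side:
  W = J/s (power = energy per time),
      = kg·m²·s⁻³.
  T = Wb/m² (flux density = flux per area),
      = kg·s⁻²·A⁻¹.
  Combining: mol⁻²·cd²·W·T = mol⁻² · cd² · (kg·m²·s⁻³) · (kg·s⁻²·A⁻¹) = kg²·m²·s⁻⁵·A⁻¹·mol⁻²·cd².
Right side:
  Wb = V·s (flux: a volt is a weber per second),
      = kg·m²·s⁻²·A⁻¹.
  So Wb⁻¹ = kg⁻¹·m⁻²·s²·A.
  N = kg·m/s² = kg·m·s⁻² (force = mass × acceleration).
  W = J/s (power = energy per time),
      = kg·m²·s⁻³.
  T = Wb/m² (flux density = flux per area),
      = kg·s⁻²·A⁻¹.
  So T² = kg²·s⁻⁴·A⁻².
  Combining: Wb⁻¹·m²·cd²·N·W·T²·mol⁻² = (kg⁻¹·m⁻²·s²·A) · m² · cd² · (kg·m·s⁻²) · (kg·m²·s⁻³) · (kg²·s⁻⁴·A⁻²) · mol⁻² = kg³·m³·s⁻⁷·A⁻¹·mol⁻²·cd².
Left is kg²·m²·s⁻⁵·A⁻¹·mol⁻²·cd²; right is kg³·m³·s⁻⁷·A⁻¹·mol⁻²·cd² — different.

No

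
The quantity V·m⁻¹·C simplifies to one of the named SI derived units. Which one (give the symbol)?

N

V = kg·m²·s⁻³·A⁻¹.
C = s·A.
Combining: V·m⁻¹·C = (kg·m²·s⁻³·A⁻¹) · m⁻¹ · (s·A) = kg·m·s⁻².
kg·m·s⁻² is the base-SI form of the newton.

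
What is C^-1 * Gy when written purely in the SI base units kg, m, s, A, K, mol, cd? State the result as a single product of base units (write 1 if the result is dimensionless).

C = A·s = s·A (charge = current × time).
So C⁻¹ = s⁻¹·A⁻¹.
Gy = J/kg (absorbed dose = energy per mass),
    = m²·s⁻².
Combining: C⁻¹·Gy = (s⁻¹·A⁻¹) · (m²·s⁻²) = m²·s⁻³·A⁻¹.

m²·s⁻³·A⁻¹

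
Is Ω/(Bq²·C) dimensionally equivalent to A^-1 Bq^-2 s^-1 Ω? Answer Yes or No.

Yes

Left side:
  Bq = 1/s = s⁻¹ (activity is decays per second).
  So Bq⁻² = s².
  C = A·s = s·A (charge = current × time).
  So C⁻¹ = s⁻¹·A⁻¹.
  Ω = V/A (resistance = voltage per current),
      = kg·m²·s⁻³·A⁻².
  Combining: Bq⁻²·C⁻¹·Ω = s² · (s⁻¹·A⁻¹) · (kg·m²·s⁻³·A⁻²) = kg·m²·s⁻²·A⁻³.
Right side:
  Bq = 1/s = s⁻¹ (activity is decays per second).
  So Bq⁻² = s².
  Ω = V/A (resistance = voltage per current),
      = kg·m²·s⁻³·A⁻².
  Combining: A⁻¹·Bq⁻²·s⁻¹·Ω = A⁻¹ · s² · s⁻¹ · (kg·m²·s⁻³·A⁻²) = kg·m²·s⁻²·A⁻³.
Both reduce to kg·m²·s⁻²·A⁻³.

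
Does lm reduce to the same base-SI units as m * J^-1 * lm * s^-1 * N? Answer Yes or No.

Left side:
  lm = cd·sr = cd (luminous flux; sr is dimensionless).
Right side:
  J = N·m (work = force × distance),
      = kg·m²·s⁻².
  So J⁻¹ = kg⁻¹·m⁻²·s².
  lm = cd·sr = cd (luminous flux; sr is dimensionless).
  N = kg·m/s² = kg·m·s⁻² (force = mass × acceleration).
  Combining: m·J⁻¹·lm·s⁻¹·N = m · (kg⁻¹·m⁻²·s²) · cd · s⁻¹ · (kg·m·s⁻²) = s⁻¹·cd.
Left is cd; right is s⁻¹·cd — different.

No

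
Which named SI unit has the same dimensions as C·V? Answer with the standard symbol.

C = A·s = s·A (charge = current × time).
V = W/A (potential = power per current),
    = kg·m²·s⁻³·A⁻¹.
Combining: C·V = (s·A) · (kg·m²·s⁻³·A⁻¹) = kg·m²·s⁻².
kg·m²·s⁻² is the base-SI form of the joule.

J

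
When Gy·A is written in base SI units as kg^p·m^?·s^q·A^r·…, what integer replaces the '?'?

2

Gy = m²·s⁻².
Combining: Gy·A = (m²·s⁻²) · A = m²·s⁻²·A.
The exponent of m is 2.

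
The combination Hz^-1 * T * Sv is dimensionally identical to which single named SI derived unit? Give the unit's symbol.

Hz = 1/s = s⁻¹ (frequency is cycles per second).
So Hz⁻¹ = s.
T = Wb/m² (flux density = flux per area),
    = kg·s⁻²·A⁻¹.
Sv = J/kg (equivalent dose = energy per mass),
    = m²·s⁻².
Combining: Hz⁻¹·T·Sv = s · (kg·s⁻²·A⁻¹) · (m²·s⁻²) = kg·m²·s⁻³·A⁻¹.
kg·m²·s⁻³·A⁻¹ is the base-SI form of the volt.

V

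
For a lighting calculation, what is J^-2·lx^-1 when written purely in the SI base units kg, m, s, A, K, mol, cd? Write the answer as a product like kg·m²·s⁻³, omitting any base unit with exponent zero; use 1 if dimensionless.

J = kg·m²·s⁻².
So J⁻² = kg⁻²·m⁻⁴·s⁴.
lx = m⁻²·cd.
So lx⁻¹ = m²·cd⁻¹.
Combining: J⁻²·lx⁻¹ = (kg⁻²·m⁻⁴·s⁴) · (m²·cd⁻¹) = kg⁻²·m⁻²·s⁴·cd⁻¹.

kg⁻²·m⁻²·s⁴·cd⁻¹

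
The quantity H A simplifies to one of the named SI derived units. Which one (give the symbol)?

H = Wb/A (inductance = flux per current),
    = kg·m²·s⁻²·A⁻².
Combining: H·A = (kg·m²·s⁻²·A⁻²) · A = kg·m²·s⁻²·A⁻¹.
kg·m²·s⁻²·A⁻¹ is the base-SI form of the weber.

Wb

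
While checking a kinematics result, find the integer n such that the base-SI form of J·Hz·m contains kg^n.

1

J = kg·m²·s⁻².
Hz = s⁻¹.
Combining: J·Hz·m = (kg·m²·s⁻²) · s⁻¹ · m = kg·m³·s⁻³.
The exponent of kg is 1.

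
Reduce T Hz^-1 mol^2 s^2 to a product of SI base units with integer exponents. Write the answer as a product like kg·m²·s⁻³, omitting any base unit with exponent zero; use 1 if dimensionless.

kg·s·A⁻¹·mol²

T = kg·s⁻²·A⁻¹.
Hz = s⁻¹.
So Hz⁻¹ = s.
Combining: T·Hz⁻¹·mol²·s² = (kg·s⁻²·A⁻¹) · s · mol² · s² = kg·s·A⁻¹·mol².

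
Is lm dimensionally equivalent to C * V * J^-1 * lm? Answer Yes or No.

Left side:
  lm = cd.
Right side:
  C = A·s = s·A (charge = current × time).
  V = W/A (potential = power per current),
      = kg·m²·s⁻³·A⁻¹.
  J = N·m (work = force × distance),
      = kg·m²·s⁻².
  So J⁻¹ = kg⁻¹·m⁻²·s².
  lm = cd·sr = cd (luminous flux; sr is dimensionless).
  Combining: C·V·J⁻¹·lm = (s·A) · (kg·m²·s⁻³·A⁻¹) · (kg⁻¹·m⁻²·s²) · cd = cd.
Both reduce to cd.

Yes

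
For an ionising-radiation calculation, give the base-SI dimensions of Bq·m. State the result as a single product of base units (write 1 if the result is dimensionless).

m·s⁻¹

Bq = 1/s = s⁻¹ (activity is decays per second).
Combining: Bq·m = s⁻¹ · m = m·s⁻¹.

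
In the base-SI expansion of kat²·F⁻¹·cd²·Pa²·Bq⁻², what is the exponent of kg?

3

kat = s⁻¹·mol.
So kat² = s⁻²·mol².
F = kg⁻¹·m⁻²·s⁴·A².
So F⁻¹ = kg·m²·s⁻⁴·A⁻².
Pa = kg·m⁻¹·s⁻².
So Pa² = kg²·m⁻²·s⁻⁴.
Bq = s⁻¹.
So Bq⁻² = s².
Combining: kat²·F⁻¹·cd²·Pa²·Bq⁻² = (s⁻²·mol²) · (kg·m²·s⁻⁴·A⁻²) · cd² · (kg²·m⁻²·s⁻⁴) · s² = kg³·s⁻⁸·A⁻²·mol²·cd².
The exponent of kg is 3.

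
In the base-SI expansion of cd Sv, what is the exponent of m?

2

Sv = m²·s⁻².
Combining: cd·Sv = cd · (m²·s⁻²) = m²·s⁻²·cd.
The exponent of m is 2.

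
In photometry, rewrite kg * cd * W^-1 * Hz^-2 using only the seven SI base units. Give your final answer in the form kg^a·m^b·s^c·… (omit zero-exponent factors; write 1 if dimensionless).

m⁻²·s⁵·cd

W = kg·m²·s⁻³.
So W⁻¹ = kg⁻¹·m⁻²·s³.
Hz = s⁻¹.
So Hz⁻² = s².
Combining: kg·cd·W⁻¹·Hz⁻² = kg · cd · (kg⁻¹·m⁻²·s³) · s² = m⁻²·s⁵·cd.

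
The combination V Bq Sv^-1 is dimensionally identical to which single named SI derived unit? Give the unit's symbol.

V = kg·m²·s⁻³·A⁻¹.
Bq = s⁻¹.
Sv = m²·s⁻².
So Sv⁻¹ = m⁻²·s².
Combining: V·Bq·Sv⁻¹ = (kg·m²·s⁻³·A⁻¹) · s⁻¹ · (m⁻²·s²) = kg·s⁻²·A⁻¹.
kg·s⁻²·A⁻¹ is the base-SI form of the tesla.

T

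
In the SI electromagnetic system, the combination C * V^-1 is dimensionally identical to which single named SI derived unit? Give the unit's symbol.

F

C = s·A.
V = kg·m²·s⁻³·A⁻¹.
So V⁻¹ = kg⁻¹·m⁻²·s³·A.
Combining: C·V⁻¹ = (s·A) · (kg⁻¹·m⁻²·s³·A) = kg⁻¹·m⁻²·s⁴·A².
kg⁻¹·m⁻²·s⁴·A² is the base-SI form of the farad.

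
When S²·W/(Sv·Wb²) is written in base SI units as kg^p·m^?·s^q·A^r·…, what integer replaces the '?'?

-8

S = 1/Ω (conductance is reciprocal resistance),
    = kg⁻¹·m⁻²·s³·A².
So S² = kg⁻²·m⁻⁴·s⁶·A⁴.
W = J/s (power = energy per time),
    = kg·m²·s⁻³.
Sv = J/kg (equivalent dose = energy per mass),
    = m²·s⁻².
So Sv⁻¹ = m⁻²·s².
Wb = V·s (flux: a volt is a weber per second),
    = kg·m²·s⁻²·A⁻¹.
So Wb⁻² = kg⁻²·m⁻⁴·s⁴·A².
Combining: S²·W·Sv⁻¹·Wb⁻² = (kg⁻²·m⁻⁴·s⁶·A⁴) · (kg·m²·s⁻³) · (m⁻²·s²) · (kg⁻²·m⁻⁴·s⁴·A²) = kg⁻³·m⁻⁸·s⁹·A⁶.
The exponent of m is -8.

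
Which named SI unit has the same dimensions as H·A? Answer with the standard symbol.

Wb

H = kg·m²·s⁻²·A⁻².
Combining: H·A = (kg·m²·s⁻²·A⁻²) · A = kg·m²·s⁻²·A⁻¹.
kg·m²·s⁻²·A⁻¹ is the base-SI form of the weber.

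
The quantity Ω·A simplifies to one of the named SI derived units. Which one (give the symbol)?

Ω = kg·m²·s⁻³·A⁻².
Combining: Ω·A = (kg·m²·s⁻³·A⁻²) · A = kg·m²·s⁻³·A⁻¹.
kg·m²·s⁻³·A⁻¹ is the base-SI form of the volt.

V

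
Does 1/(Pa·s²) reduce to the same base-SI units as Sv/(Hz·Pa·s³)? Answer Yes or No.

No

Left side:
  Pa = kg·m⁻¹·s⁻².
  So Pa⁻¹ = kg⁻¹·m·s².
  Combining: Pa⁻¹·s⁻² = (kg⁻¹·m·s²) · s⁻² = kg⁻¹·m.
Right side:
  Hz = 1/s = s⁻¹ (frequency is cycles per second).
  So Hz⁻¹ = s.
  Sv = J/kg (equivalent dose = energy per mass),
      = m²·s⁻².
  Pa = N/m² (pressure = force per area),
      = kg·m⁻¹·s⁻².
  So Pa⁻¹ = kg⁻¹·m·s².
  Combining: Hz⁻¹·Sv·Pa⁻¹·s⁻³ = s · (m²·s⁻²) · (kg⁻¹·m·s²) · s⁻³ = kg⁻¹·m³·s⁻².
Left is kg⁻¹·m; right is kg⁻¹·m³·s⁻² — different.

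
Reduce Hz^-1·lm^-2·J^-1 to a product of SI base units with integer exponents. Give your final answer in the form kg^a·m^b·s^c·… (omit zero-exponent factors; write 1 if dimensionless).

Hz = s⁻¹.
So Hz⁻¹ = s.
lm = cd.
So lm⁻² = cd⁻².
J = kg·m²·s⁻².
So J⁻¹ = kg⁻¹·m⁻²·s².
Combining: Hz⁻¹·lm⁻²·J⁻¹ = s · cd⁻² · (kg⁻¹·m⁻²·s²) = kg⁻¹·m⁻²·s³·cd⁻².

kg⁻¹·m⁻²·s³·cd⁻²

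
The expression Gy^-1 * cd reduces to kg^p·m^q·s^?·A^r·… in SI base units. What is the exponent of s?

Gy = J/kg (absorbed dose = energy per mass),
    = m²·s⁻².
So Gy⁻¹ = m⁻²·s².
Combining: Gy⁻¹·cd = (m⁻²·s²) · cd = m⁻²·s²·cd.
The exponent of s is 2.

2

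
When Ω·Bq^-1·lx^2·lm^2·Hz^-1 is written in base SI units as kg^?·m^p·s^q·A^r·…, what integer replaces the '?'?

Ω = V/A (resistance = voltage per current),
    = kg·m²·s⁻³·A⁻².
Bq = 1/s = s⁻¹ (activity is decays per second).
So Bq⁻¹ = s.
lx = lm/m² (illuminance = luminous flux per area),
    = m⁻²·cd.
So lx² = m⁻⁴·cd².
lm = cd·sr = cd (luminous flux; sr is dimensionless).
So lm² = cd².
Hz = 1/s = s⁻¹ (frequency is cycles per second).
So Hz⁻¹ = s.
Combining: Ω·Bq⁻¹·lx²·lm²·Hz⁻¹ = (kg·m²·s⁻³·A⁻²) · s · (m⁻⁴·cd²) · cd² · s = kg·m⁻²·s⁻¹·A⁻²·cd⁴.
The exponent of kg is 1.

1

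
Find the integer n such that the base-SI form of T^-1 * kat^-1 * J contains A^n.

T = Wb/m² (flux density = flux per area),
    = kg·s⁻²·A⁻¹.
So T⁻¹ = kg⁻¹·s²·A.
kat = mol/s = s⁻¹·mol (catalytic activity).
So kat⁻¹ = s·mol⁻¹.
J = N·m (work = force × distance),
    = kg·m²·s⁻².
Combining: T⁻¹·kat⁻¹·J = (kg⁻¹·s²·A) · (s·mol⁻¹) · (kg·m²·s⁻²) = m²·s·A·mol⁻¹.
The exponent of A is 1.

1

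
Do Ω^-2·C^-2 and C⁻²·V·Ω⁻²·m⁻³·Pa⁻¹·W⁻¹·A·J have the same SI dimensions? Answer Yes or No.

Left side:
  Ω = kg·m²·s⁻³·A⁻².
  So Ω⁻² = kg⁻²·m⁻⁴·s⁶·A⁴.
  C = s·A.
  So C⁻² = s⁻²·A⁻².
  Combining: Ω⁻²·C⁻² = (kg⁻²·m⁻⁴·s⁶·A⁴) · (s⁻²·A⁻²) = kg⁻²·m⁻⁴·s⁴·A².
Right side:
  C = A·s = s·A (charge = current × time).
  So C⁻² = s⁻²·A⁻².
  V = W/A (potential = power per current),
      = kg·m²·s⁻³·A⁻¹.
  Ω = V/A (resistance = voltage per current),
      = kg·m²·s⁻³·A⁻².
  So Ω⁻² = kg⁻²·m⁻⁴·s⁶·A⁴.
  Pa = N/m² (pressure = force per area),
      = kg·m⁻¹·s⁻².
  So Pa⁻¹ = kg⁻¹·m·s².
  W = J/s (power = energy per time),
      = kg·m²·s⁻³.
  So W⁻¹ = kg⁻¹·m⁻²·s³.
  J = N·m (work = force × distance),
      = kg·m²·s⁻².
  Combining: C⁻²·V·Ω⁻²·m⁻³·Pa⁻¹·W⁻¹·A·J = (s⁻²·A⁻²) · (kg·m²·s⁻³·A⁻¹) · (kg⁻²·m⁻⁴·s⁶·A⁴) · m⁻³ · (kg⁻¹·m·s²) · (kg⁻¹·m⁻²·s³) · A · (kg·m²·s⁻²) = kg⁻²·m⁻⁴·s⁴·A².
Both reduce to kg⁻²·m⁻⁴·s⁴·A².

Yes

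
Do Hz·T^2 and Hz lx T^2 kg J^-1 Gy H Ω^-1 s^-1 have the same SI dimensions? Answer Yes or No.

No

Left side:
  Hz = s⁻¹.
  T = kg·s⁻²·A⁻¹.
  So T² = kg²·s⁻⁴·A⁻².
  Combining: Hz·T² = s⁻¹ · (kg²·s⁻⁴·A⁻²) = kg²·s⁻⁵·A⁻².
Right side:
  Hz = 1/s = s⁻¹ (frequency is cycles per second).
  lx = lm/m² (illuminance = luminous flux per area),
      = m⁻²·cd.
  T = Wb/m² (flux density = flux per area),
      = kg·s⁻²·A⁻¹.
  So T² = kg²·s⁻⁴·A⁻².
  J = N·m (work = force × distance),
      = kg·m²·s⁻².
  So J⁻¹ = kg⁻¹·m⁻²·s².
  Gy = J/kg (absorbed dose = energy per mass),
      = m²·s⁻².
  H = Wb/A (inductance = flux per current),
      = kg·m²·s⁻²·A⁻².
  Ω = V/A (resistance = voltage per current),
      = kg·m²·s⁻³·A⁻².
  So Ω⁻¹ = kg⁻¹·m⁻²·s³·A².
  Combining: Hz·lx·T²·kg·J⁻¹·Gy·H·Ω⁻¹·s⁻¹ = s⁻¹ · (m⁻²·cd) · (kg²·s⁻⁴·A⁻²) · kg · (kg⁻¹·m⁻²·s²) · (m²·s⁻²) · (kg·m²·s⁻²·A⁻²) · (kg⁻¹·m⁻²·s³·A²) · s⁻¹ = kg²·m⁻²·s⁻⁵·A⁻²·cd.
Left is kg²·s⁻⁵·A⁻²; right is kg²·m⁻²·s⁻⁵·A⁻²·cd — different.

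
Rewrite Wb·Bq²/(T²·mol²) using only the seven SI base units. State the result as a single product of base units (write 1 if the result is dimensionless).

T = kg·s⁻²·A⁻¹.
So T⁻² = kg⁻²·s⁴·A².
Wb = kg·m²·s⁻²·A⁻¹.
Bq = s⁻¹.
So Bq² = s⁻².
Combining: T⁻²·mol⁻²·Wb·Bq² = (kg⁻²·s⁴·A²) · mol⁻² · (kg·m²·s⁻²·A⁻¹) · s⁻² = kg⁻¹·m²·A·mol⁻².

kg⁻¹·m²·A·mol⁻²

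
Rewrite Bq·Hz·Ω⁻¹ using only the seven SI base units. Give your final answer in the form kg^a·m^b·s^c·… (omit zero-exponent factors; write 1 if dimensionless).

kg⁻¹·m⁻²·s·A²

Bq = s⁻¹.
Hz = s⁻¹.
Ω = kg·m²·s⁻³·A⁻².
So Ω⁻¹ = kg⁻¹·m⁻²·s³·A².
Combining: Bq·Hz·Ω⁻¹ = s⁻¹ · s⁻¹ · (kg⁻¹·m⁻²·s³·A²) = kg⁻¹·m⁻²·s·A².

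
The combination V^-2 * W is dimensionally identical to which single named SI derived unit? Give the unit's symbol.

S

V = kg·m²·s⁻³·A⁻¹.
So V⁻² = kg⁻²·m⁻⁴·s⁶·A².
W = kg·m²·s⁻³.
Combining: V⁻²·W = (kg⁻²·m⁻⁴·s⁶·A²) · (kg·m²·s⁻³) = kg⁻¹·m⁻²·s³·A².
kg⁻¹·m⁻²·s³·A² is the base-SI form of the siemens.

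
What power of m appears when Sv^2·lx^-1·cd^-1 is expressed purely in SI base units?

Sv = m²·s⁻².
So Sv² = m⁴·s⁻⁴.
lx = m⁻²·cd.
So lx⁻¹ = m²·cd⁻¹.
Combining: Sv²·lx⁻¹·cd⁻¹ = (m⁴·s⁻⁴) · (m²·cd⁻¹) · cd⁻¹ = m⁶·s⁻⁴·cd⁻².
The exponent of m is 6.

6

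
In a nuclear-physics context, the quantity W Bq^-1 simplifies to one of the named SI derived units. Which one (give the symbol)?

W = kg·m²·s⁻³.
Bq = s⁻¹.
So Bq⁻¹ = s.
Combining: W·Bq⁻¹ = (kg·m²·s⁻³) · s = kg·m²·s⁻².
kg·m²·s⁻² is the base-SI form of the joule.

J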